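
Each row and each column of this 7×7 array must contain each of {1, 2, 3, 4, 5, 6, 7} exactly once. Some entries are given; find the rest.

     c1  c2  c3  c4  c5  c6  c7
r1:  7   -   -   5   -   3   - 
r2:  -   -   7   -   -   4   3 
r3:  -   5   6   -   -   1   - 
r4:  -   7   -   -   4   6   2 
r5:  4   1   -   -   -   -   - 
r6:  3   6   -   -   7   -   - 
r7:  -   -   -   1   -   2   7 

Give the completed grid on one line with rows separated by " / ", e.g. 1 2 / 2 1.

7 4 1 5 2 3 6 / 5 2 7 6 1 4 3 / 2 5 6 7 3 1 4 / 1 7 5 3 4 6 2 / 4 1 3 2 6 7 5 / 3 6 2 4 7 5 1 / 6 3 4 1 5 2 7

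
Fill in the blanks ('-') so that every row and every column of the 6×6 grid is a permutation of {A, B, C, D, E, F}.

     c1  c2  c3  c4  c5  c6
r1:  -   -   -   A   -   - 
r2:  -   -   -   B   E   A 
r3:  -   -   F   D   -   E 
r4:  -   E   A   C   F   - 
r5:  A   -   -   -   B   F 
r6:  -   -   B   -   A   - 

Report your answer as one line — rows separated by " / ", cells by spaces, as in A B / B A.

F B E A D C / C F D B E A / B A F D C E / D E A C F B / A D C E B F / E C B F A D

row 3 has {D,E,F}; column 5 has {A,B,E,F} — only C is left for (r3,c5).
row 5 has {A,B,F}; column 4 has {A,B,C,D} — only E is left for (r5,c4).
row 6 has {A,B}; column 4 has {A,B,C,D,E} — only F is left for (r6,c4).
row 1 has {A}; column 5 has {A,B,C,E,F} — only D is left for (r1,c5).
row 3 has {C,D,E,F}; column 1 has {A} — only B is left for (r3,c1).
row 3 has {B,C,D,E,F}; column 2 has {E} — only A is left for (r3,c2).
row 4 has {A,C,E,F}; column 1 has {A,B} — only D is left for (r4,c1).
row 4 has {A,C,D,E,F}; column 6 has {A,E,F} — only B is left for (r4,c6).
row 1 has {A,D}; column 6 has {A,B,E,F} — only C is left for (r1,c6).
row 6 has {A,B,F}; column 6 has {A,B,C,E,F} — only D is left for (r6,c6).
row 1 has {A,C,D}; column 3 has {A,B,F} — only E is left for (r1,c3).
row 6 has {A,B,D,F}; column 2 has {A,E} — only C is left for (r6,c2).
row 1 has {A,C,D,E}; column 1 has {A,B,D} — only F is left for (r1,c1).
row 1 has {A,C,D,E,F}; column 2 has {A,C,E} — only B is left for (r1,c2).
row 2 has {A,B,E}; column 1 has {A,B,D,F} — only C is left for (r2,c1).
row 2 has {A,B,C,E}; column 3 has {A,B,E,F} — only D is left for (r2,c3).
row 5 has {A,B,E,F}; column 2 has {A,B,C,E} — only D is left for (r5,c2).
row 5 has {A,B,D,E,F}; column 3 has {A,B,D,E,F} — only C is left for (r5,c3).
row 6 has {A,B,C,D,F}; column 1 has {A,B,C,D,F} — only E is left for (r6,c1).
row 2 has {A,B,C,D,E}; column 2 has {A,B,C,D,E} — only F is left for (r2,c2).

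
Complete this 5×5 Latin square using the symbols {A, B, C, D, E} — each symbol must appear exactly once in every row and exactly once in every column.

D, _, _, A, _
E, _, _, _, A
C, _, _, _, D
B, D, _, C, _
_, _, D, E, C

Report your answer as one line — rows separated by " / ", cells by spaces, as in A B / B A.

D E C A B / E C B D A / C A E B D / B D A C E / A B D E C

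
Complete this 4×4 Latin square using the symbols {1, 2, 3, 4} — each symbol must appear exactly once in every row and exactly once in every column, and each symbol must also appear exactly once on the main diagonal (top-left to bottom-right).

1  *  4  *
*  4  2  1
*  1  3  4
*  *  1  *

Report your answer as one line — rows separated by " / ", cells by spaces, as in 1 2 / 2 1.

(r2,c1) = 3
(r3,c1) = 2
(r4,c1) = 4
(r4,c4) = 2
(r1,c4) = 3
(r4,c2) = 3
(r1,c2) = 2

1 2 4 3 / 3 4 2 1 / 2 1 3 4 / 4 3 1 2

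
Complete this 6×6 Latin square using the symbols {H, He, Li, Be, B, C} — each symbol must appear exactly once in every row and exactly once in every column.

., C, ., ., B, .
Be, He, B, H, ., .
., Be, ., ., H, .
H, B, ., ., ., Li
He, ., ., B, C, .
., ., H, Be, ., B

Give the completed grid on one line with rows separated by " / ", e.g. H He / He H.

Li C Be He B H / Be He B H Li C / B Be C Li H He / H B He C Be Li / He H Li B C Be / C Li H Be He B

(r1,c1) = Li
(r1,c4) = He
(r2,c5) = Li
(r2,c6) = C
(r3,c6) = He
(r4,c4) = C
(r6,c1) = C
(r6,c2) = Li
(r6,c5) = He
(r1,c3) = Be
(r1,c6) = H
(r3,c1) = B
(r3,c4) = Li
(r4,c3) = He
(r4,c5) = Be
(r5,c2) = H
(r5,c3) = Li
(r5,c6) = Be
(r3,c3) = C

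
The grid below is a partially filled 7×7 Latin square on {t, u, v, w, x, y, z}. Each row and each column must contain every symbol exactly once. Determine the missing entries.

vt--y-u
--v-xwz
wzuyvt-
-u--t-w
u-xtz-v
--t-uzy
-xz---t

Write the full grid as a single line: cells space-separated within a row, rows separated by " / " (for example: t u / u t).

v t w z y x u / t y v u x w z / w z u y v t x / z u y x t v w / u w x t z y v / x v t w u z y / y x z v w u t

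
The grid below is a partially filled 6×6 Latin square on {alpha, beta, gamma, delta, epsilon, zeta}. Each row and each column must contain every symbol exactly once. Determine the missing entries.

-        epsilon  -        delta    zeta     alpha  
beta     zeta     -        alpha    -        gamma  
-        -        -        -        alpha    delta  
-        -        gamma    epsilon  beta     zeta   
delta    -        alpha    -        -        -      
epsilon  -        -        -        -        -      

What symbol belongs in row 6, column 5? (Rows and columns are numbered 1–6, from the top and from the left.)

delta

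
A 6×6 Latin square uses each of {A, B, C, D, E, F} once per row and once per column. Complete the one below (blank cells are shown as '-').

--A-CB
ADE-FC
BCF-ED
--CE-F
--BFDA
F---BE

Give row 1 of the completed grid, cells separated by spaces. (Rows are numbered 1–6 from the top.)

E F A D C B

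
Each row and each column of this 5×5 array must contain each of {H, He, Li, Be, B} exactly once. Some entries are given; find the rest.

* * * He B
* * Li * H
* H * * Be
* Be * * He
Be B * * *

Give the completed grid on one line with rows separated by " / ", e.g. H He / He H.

H Li Be He B / B He Li Be H / He H B Li Be / Li Be H B He / Be B He H Li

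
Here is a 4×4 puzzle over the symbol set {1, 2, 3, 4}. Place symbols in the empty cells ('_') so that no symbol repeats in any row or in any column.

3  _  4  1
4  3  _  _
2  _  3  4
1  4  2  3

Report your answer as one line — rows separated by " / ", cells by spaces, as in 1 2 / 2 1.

3 2 4 1 / 4 3 1 2 / 2 1 3 4 / 1 4 2 3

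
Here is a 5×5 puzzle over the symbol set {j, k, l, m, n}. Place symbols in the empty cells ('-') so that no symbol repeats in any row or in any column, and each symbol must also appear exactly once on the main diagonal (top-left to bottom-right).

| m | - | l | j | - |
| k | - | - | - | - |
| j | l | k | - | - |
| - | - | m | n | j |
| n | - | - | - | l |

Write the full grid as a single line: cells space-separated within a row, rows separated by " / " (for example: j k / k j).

row 2 has {k}; column 2 has {l}; the diagonal has {k,l,m,n} — only j is left for (r2,c2).
row 2 has {j,k}; column 3 has {k,l,m} — only n is left for (r2,c3).
row 2 has {j,k,n}; column 5 has {j,l} — only m is left for (r2,c5).
row 3 has {j,k,l}; column 4 has {j,n} — only m is left for (r3,c4).
row 3 has {j,k,l,m}; column 5 has {j,l,m} — only n is left for (r3,c5).
row 4 has {j,m,n}; column 1 has {j,k,m,n} — only l is left for (r4,c1).
row 4 has {j,l,m,n}; column 2 has {j,l} — only k is left for (r4,c2).
row 5 has {l,n}; column 2 has {j,k,l} — only m is left for (r5,c2).
row 5 has {l,m,n}; column 3 has {k,l,m,n} — only j is left for (r5,c3).
row 5 has {j,l,m,n}; column 4 has {j,m,n} — only k is left for (r5,c4).
row 1 has {j,l,m}; column 2 has {j,k,l,m} — only n is left for (r1,c2).
row 1 has {j,l,m,n}; column 5 has {j,l,m,n} — only k is left for (r1,c5).
row 2 has {j,k,m,n}; column 4 has {j,k,m,n} — only l is left for (r2,c4).

m n l j k / k j n l m / j l k m n / l k m n j / n m j k l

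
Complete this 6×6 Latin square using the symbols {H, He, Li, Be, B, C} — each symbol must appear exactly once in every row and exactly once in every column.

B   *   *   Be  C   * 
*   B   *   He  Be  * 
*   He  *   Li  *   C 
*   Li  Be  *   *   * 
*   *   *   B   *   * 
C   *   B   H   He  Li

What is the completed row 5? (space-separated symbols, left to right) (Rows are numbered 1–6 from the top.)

H C He B Li Be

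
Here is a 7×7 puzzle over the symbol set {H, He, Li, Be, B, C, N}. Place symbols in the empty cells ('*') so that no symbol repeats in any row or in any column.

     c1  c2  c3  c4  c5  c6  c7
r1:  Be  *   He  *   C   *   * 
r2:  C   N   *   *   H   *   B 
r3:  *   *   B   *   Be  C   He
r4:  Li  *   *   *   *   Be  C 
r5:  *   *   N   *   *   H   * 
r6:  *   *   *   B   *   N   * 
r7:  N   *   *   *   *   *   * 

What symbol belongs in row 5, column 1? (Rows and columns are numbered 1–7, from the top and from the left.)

B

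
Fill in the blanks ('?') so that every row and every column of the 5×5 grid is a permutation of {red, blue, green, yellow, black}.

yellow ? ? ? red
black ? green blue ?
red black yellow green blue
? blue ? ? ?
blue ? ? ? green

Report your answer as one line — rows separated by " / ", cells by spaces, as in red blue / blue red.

yellow green blue black red / black red green blue yellow / red black yellow green blue / green blue red yellow black / blue yellow black red green

Cell (r1,c2): row 1 has {red,yellow}; column 2 has {blue,black} → green.
Cell (r1,c4): row 1 has {red,green,yellow}; column 4 has {blue,green} → black.
Cell (r2,c5): row 2 has {blue,green,black}; column 5 has {red,blue,green} → yellow.
Cell (r4,c1): row 4 has {blue}; column 1 has {red,blue,yellow,black} → green.
Cell (r4,c5): row 4 has {blue,green}; column 5 has {red,blue,green,yellow} → black.
Cell (r1,c3): row 1 has {red,green,yellow,black}; column 3 has {green,yellow} → blue.
Cell (r2,c2): row 2 has {blue,green,yellow,black}; column 2 has {blue,green,black} → red.
Cell (r4,c3): row 4 has {blue,green,black}; column 3 has {blue,green,yellow} → red.
Cell (r4,c4): row 4 has {red,blue,green,black}; column 4 has {blue,green,black} → yellow.
Cell (r5,c2): row 5 has {blue,green}; column 2 has {red,blue,green,black} → yellow.
Cell (r5,c3): row 5 has {blue,green,yellow}; column 3 has {red,blue,green,yellow} → black.
Cell (r5,c4): row 5 has {blue,green,yellow,black}; column 4 has {blue,green,yellow,black} → red.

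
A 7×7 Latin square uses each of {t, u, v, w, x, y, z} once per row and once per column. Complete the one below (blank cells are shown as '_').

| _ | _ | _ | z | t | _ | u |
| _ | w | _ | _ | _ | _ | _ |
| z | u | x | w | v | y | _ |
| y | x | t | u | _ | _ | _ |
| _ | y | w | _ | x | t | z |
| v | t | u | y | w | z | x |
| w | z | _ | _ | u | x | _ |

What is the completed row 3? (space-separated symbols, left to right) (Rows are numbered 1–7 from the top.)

Cell (r1,c1): row 1 has {t,u,z}; column 1 has {v,w,y,z} → x.
Cell (r1,c2): row 1 has {t,u,x,z}; column 2 has {t,u,w,x,y,z} → v.
Cell (r1,c3): row 1 has {t,u,v,x,z}; column 3 has {t,u,w,x} → y.
Cell (r1,c6): row 1 has {t,u,v,x,y,z}; column 6 has {t,x,y,z} → w.
Cell (r3,c7): row 3 has {u,v,w,x,y,z}; column 7 has {u,x,z} → t.

z u x w v y t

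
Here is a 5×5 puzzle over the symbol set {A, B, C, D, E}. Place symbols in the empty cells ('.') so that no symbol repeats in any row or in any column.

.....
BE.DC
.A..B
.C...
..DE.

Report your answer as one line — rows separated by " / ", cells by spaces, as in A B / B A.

At row 2, column 3: row 2 has {B,C,D,E}; column 3 has {D}; that leaves A.
At row 3, column 4: row 3 has {A,B}; column 4 has {D,E}; that leaves C.
At row 5, column 2: row 5 has {D,E}; column 2 has {A,C,E}; that leaves B.
At row 5, column 5: row 5 has {B,D,E}; column 5 has {B,C}; that leaves A.
At row 1, column 2: row 1 is empty so far; column 2 has {A,B,C,E}; that leaves D.
At row 1, column 5: row 1 has {D}; column 5 has {A,B,C}; that leaves E.
At row 3, column 3: row 3 has {A,B,C}; column 3 has {A,D}; that leaves E.
At row 4, column 3: row 4 has {C}; column 3 has {A,D,E}; that leaves B.
At row 4, column 4: row 4 has {B,C}; column 4 has {C,D,E}; that leaves A.
At row 4, column 5: row 4 has {A,B,C}; column 5 has {A,B,C,E}; that leaves D.
At row 5, column 1: row 5 has {A,B,D,E}; column 1 has {B}; that leaves C.
At row 1, column 1: row 1 has {D,E}; column 1 has {B,C}; that leaves A.
At row 1, column 3: row 1 has {A,D,E}; column 3 has {A,B,D,E}; that leaves C.
At row 1, column 4: row 1 has {A,C,D,E}; column 4 has {A,C,D,E}; that leaves B.
At row 3, column 1: row 3 has {A,B,C,E}; column 1 has {A,B,C}; that leaves D.
At row 4, column 1: row 4 has {A,B,C,D}; column 1 has {A,B,C,D}; that leaves E.

A D C B E / B E A D C / D A E C B / E C B A D / C B D E A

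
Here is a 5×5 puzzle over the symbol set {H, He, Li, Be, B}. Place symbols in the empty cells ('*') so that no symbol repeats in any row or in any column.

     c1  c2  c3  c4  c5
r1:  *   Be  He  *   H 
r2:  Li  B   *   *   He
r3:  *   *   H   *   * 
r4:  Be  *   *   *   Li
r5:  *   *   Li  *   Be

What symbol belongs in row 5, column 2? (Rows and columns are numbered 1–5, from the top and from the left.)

He

(r1,c1) = B
(r1,c4) = Li
(r2,c3) = Be
(r2,c4) = H
(r3,c1) = He
(r3,c2) = Li
(r3,c5) = B
(r4,c3) = B
(r4,c4) = He
(r5,c1) = H
(r5,c2) = He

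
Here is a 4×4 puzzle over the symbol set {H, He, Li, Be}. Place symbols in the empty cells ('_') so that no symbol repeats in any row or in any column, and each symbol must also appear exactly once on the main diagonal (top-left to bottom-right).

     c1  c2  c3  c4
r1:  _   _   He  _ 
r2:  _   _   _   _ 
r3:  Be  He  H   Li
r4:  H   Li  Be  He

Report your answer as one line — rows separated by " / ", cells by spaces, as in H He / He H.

Li H He Be / He Be Li H / Be He H Li / H Li Be He

(r1,c1) = Li
(r2,c1) = He
(r2,c2) = Be
(r2,c3) = Li
(r2,c4) = H
(r1,c2) = H
(r1,c4) = Be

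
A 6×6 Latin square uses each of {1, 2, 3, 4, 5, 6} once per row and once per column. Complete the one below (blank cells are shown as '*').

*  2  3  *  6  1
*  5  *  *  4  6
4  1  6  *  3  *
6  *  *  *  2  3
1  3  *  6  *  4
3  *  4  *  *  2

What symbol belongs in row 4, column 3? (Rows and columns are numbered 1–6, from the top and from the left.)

5

At row 1, column 1: row 1 has {1,2,3,6}; column 1 has {1,3,4,6}; that leaves 5.
At row 1, column 4: row 1 has {1,2,3,5,6}; column 4 has {6}; that leaves 4.
At row 2, column 1: row 2 has {4,5,6}; column 1 has {1,3,4,5,6}; that leaves 2.
At row 2, column 3: row 2 has {2,4,5,6}; column 3 has {3,4,6}; that leaves 1.
At row 2, column 4: row 2 has {1,2,4,5,6}; column 4 has {4,6}; that leaves 3.
At row 3, column 6: row 3 has {1,3,4,6}; column 6 has {1,2,3,4,6}; that leaves 5.
At row 4, column 2: row 4 has {2,3,6}; column 2 has {1,2,3,5}; that leaves 4.
At row 4, column 3: row 4 has {2,3,4,6}; column 3 has {1,3,4,6}; that leaves 5.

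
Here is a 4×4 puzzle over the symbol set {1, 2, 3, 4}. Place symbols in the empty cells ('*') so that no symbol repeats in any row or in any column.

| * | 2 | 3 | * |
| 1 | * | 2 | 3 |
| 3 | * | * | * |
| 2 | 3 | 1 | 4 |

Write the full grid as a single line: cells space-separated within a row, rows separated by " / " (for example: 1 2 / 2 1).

(r1,c1) = 4
(r1,c4) = 1
(r2,c2) = 4
(r3,c2) = 1
(r3,c3) = 4
(r3,c4) = 2

4 2 3 1 / 1 4 2 3 / 3 1 4 2 / 2 3 1 4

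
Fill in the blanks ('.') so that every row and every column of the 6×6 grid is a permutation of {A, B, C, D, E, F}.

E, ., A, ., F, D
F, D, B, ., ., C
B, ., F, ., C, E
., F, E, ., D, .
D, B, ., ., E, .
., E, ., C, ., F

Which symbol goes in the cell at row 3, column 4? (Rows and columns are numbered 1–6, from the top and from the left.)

D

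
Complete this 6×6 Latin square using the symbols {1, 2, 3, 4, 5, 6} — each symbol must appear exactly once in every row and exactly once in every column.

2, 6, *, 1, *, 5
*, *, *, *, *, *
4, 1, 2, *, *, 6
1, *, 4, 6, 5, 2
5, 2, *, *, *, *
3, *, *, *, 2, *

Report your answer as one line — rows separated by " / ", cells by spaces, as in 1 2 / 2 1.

2 6 3 1 4 5 / 6 4 5 2 1 3 / 4 1 2 5 3 6 / 1 3 4 6 5 2 / 5 2 1 3 6 4 / 3 5 6 4 2 1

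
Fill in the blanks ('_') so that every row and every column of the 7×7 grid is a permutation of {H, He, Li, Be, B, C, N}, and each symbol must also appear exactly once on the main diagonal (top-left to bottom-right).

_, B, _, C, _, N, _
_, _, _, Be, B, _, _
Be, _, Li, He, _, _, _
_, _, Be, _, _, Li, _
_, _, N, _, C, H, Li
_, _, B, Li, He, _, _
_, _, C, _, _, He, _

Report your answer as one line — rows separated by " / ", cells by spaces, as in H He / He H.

H B He C Li N Be / Li He H Be B C N / Be H Li He N B C / B C Be N H Li He / He Be N B C H Li / C N B Li He Be H / N Li C H Be He B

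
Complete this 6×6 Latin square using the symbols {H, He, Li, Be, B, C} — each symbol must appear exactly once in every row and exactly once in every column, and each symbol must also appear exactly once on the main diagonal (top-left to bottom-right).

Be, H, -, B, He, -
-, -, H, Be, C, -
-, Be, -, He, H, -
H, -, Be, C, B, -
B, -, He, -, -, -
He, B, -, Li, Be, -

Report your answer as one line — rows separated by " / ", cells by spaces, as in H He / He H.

Be H Li B He C / Li He H Be C B / C Be B He H Li / H Li Be C B He / B C He H Li Be / He B C Li Be H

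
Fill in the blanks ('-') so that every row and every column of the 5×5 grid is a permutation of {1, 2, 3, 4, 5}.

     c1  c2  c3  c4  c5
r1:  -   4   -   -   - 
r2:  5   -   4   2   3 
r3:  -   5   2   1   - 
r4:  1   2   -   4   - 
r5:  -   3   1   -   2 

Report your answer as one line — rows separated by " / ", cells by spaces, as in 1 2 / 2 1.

Cell (r2,c2): row 2 has {2,3,4,5}; column 2 has {2,3,4,5} → 1.
Cell (r3,c5): row 3 has {1,2,5}; column 5 has {2,3} → 4.
Cell (r4,c5): row 4 has {1,2,4}; column 5 has {2,3,4} → 5.
Cell (r5,c1): row 5 has {1,2,3}; column 1 has {1,5} → 4.
Cell (r5,c4): row 5 has {1,2,3,4}; column 4 has {1,2,4} → 5.
Cell (r1,c4): row 1 has {4}; column 4 has {1,2,4,5} → 3.
Cell (r1,c5): row 1 has {3,4}; column 5 has {2,3,4,5} → 1.
Cell (r3,c1): row 3 has {1,2,4,5}; column 1 has {1,4,5} → 3.
Cell (r4,c3): row 4 has {1,2,4,5}; column 3 has {1,2,4} → 3.
Cell (r1,c1): row 1 has {1,3,4}; column 1 has {1,3,4,5} → 2.
Cell (r1,c3): row 1 has {1,2,3,4}; column 3 has {1,2,3,4} → 5.

2 4 5 3 1 / 5 1 4 2 3 / 3 5 2 1 4 / 1 2 3 4 5 / 4 3 1 5 2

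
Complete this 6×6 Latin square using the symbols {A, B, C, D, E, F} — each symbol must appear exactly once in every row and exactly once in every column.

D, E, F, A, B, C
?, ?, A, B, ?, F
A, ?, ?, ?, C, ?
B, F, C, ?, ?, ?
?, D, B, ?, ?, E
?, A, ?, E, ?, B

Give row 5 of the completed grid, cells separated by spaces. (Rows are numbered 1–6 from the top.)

At row 2, column 2: row 2 has {A,B,F}; column 2 has {A,D,E,F}; that leaves C.
At row 3, column 2: row 3 has {A,C}; column 2 has {A,C,D,E,F}; that leaves B.
At row 3, column 6: row 3 has {A,B,C}; column 6 has {B,C,E,F}; that leaves D.
At row 4, column 4: row 4 has {B,C,F}; column 4 has {A,B,E}; that leaves D.
At row 4, column 6: row 4 has {B,C,D,F}; column 6 has {B,C,D,E,F}; that leaves A.
At row 6, column 3: row 6 has {A,B,E}; column 3 has {A,B,C,F}; that leaves D.
At row 6, column 5: row 6 has {A,B,D,E}; column 5 has {B,C}; that leaves F.
At row 2, column 1: row 2 has {A,B,C,F}; column 1 has {A,B,D}; that leaves E.
At row 2, column 5: row 2 has {A,B,C,E,F}; column 5 has {B,C,F}; that leaves D.
At row 3, column 3: row 3 has {A,B,C,D}; column 3 has {A,B,C,D,F}; that leaves E.
At row 3, column 4: row 3 has {A,B,C,D,E}; column 4 has {A,B,D,E}; that leaves F.
At row 4, column 5: row 4 has {A,B,C,D,F}; column 5 has {B,C,D,F}; that leaves E.
At row 5, column 4: row 5 has {B,D,E}; column 4 has {A,B,D,E,F}; that leaves C.
At row 5, column 5: row 5 has {B,C,D,E}; column 5 has {B,C,D,E,F}; that leaves A.
At row 6, column 1: row 6 has {A,B,D,E,F}; column 1 has {A,B,D,E}; that leaves C.
At row 5, column 1: row 5 has {A,B,C,D,E}; column 1 has {A,B,C,D,E}; that leaves F.

F D B C A E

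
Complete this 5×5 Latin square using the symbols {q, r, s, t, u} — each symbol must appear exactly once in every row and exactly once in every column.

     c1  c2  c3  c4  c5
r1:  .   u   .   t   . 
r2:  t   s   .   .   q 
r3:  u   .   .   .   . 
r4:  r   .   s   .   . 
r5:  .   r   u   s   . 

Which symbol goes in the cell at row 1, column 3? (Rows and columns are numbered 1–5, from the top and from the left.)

q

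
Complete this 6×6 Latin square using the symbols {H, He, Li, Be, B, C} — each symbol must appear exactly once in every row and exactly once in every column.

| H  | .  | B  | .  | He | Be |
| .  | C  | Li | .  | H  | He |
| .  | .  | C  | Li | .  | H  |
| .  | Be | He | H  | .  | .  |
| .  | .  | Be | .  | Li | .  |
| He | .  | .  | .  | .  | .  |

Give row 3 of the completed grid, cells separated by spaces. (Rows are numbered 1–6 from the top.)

B He C Li Be H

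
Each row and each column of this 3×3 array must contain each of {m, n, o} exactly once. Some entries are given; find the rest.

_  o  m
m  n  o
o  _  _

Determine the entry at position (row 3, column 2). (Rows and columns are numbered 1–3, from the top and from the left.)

m

(r1,c1): row 1 has {m,o}; column 1 has {m,o}, so it must be n.
(r3,c2): row 3 has {o}; column 2 has {n,o}, so it must be m.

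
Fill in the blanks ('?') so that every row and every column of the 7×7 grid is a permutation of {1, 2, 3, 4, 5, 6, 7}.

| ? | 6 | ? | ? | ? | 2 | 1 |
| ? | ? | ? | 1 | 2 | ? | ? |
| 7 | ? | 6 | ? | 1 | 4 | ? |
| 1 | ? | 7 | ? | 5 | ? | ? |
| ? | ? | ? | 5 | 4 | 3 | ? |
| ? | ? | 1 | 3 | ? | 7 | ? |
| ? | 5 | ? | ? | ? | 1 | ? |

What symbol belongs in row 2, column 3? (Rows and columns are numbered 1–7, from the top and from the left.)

Cell (r3,c4): row 3 has {1,4,6,7}; column 4 has {1,3,5} → 2.
Cell (r4,c6): row 4 has {1,5,7}; column 6 has {1,2,3,4,7} → 6.
Cell (r5,c3): row 5 has {3,4,5}; column 3 has {1,6,7} → 2.
Cell (r6,c5): row 6 has {1,3,7}; column 5 has {1,2,4,5} → 6.
Cell (r2,c6): row 2 has {1,2}; column 6 has {1,2,3,4,6,7} → 5.
Cell (r3,c2): row 3 has {1,2,4,6,7}; column 2 has {5,6} → 3.
Cell (r3,c7): row 3 has {1,2,3,4,6,7}; column 7 has {1} → 5.
Cell (r4,c4): row 4 has {1,5,6,7}; column 4 has {1,2,3,5} → 4.
Cell (r5,c1): row 5 has {2,3,4,5}; column 1 has {1,7} → 6.
Cell (r5,c7): row 5 has {2,3,4,5,6}; column 7 has {1,5} → 7.
Cell (r1,c4): row 1 has {1,2,6}; column 4 has {1,2,3,4,5} → 7.
Cell (r1,c5): row 1 has {1,2,6,7}; column 5 has {1,2,4,5,6} → 3.
Cell (r4,c2): row 4 has {1,4,5,6,7}; column 2 has {3,5,6} → 2.
Cell (r4,c7): row 4 has {1,2,4,5,6,7}; column 7 has {1,5,7} → 3.
Cell (r5,c2): row 5 has {2,3,4,5,6,7}; column 2 has {2,3,5,6} → 1.
Cell (r6,c2): row 6 has {1,3,6,7}; column 2 has {1,2,3,5,6} → 4.
Cell (r6,c7): row 6 has {1,3,4,6,7}; column 7 has {1,3,5,7} → 2.
Cell (r7,c4): row 7 has {1,5}; column 4 has {1,2,3,4,5,7} → 6.
Cell (r7,c5): row 7 has {1,5,6}; column 5 has {1,2,3,4,5,6} → 7.
Cell (r7,c7): row 7 has {1,5,6,7}; column 7 has {1,2,3,5,7} → 4.
Cell (r2,c2): row 2 has {1,2,5}; column 2 has {1,2,3,4,5,6} → 7.
Cell (r2,c7): row 2 has {1,2,5,7}; column 7 has {1,2,3,4,5,7} → 6.
Cell (r6,c1): row 6 has {1,2,3,4,6,7}; column 1 has {1,6,7} → 5.
Cell (r7,c3): row 7 has {1,4,5,6,7}; column 3 has {1,2,6,7} → 3.
Cell (r1,c1): row 1 has {1,2,3,6,7}; column 1 has {1,5,6,7} → 4.
Cell (r1,c3): row 1 has {1,2,3,4,6,7}; column 3 has {1,2,3,6,7} → 5.
Cell (r2,c1): row 2 has {1,2,5,6,7}; column 1 has {1,4,5,6,7} → 3.
Cell (r2,c3): row 2 has {1,2,3,5,6,7}; column 3 has {1,2,3,5,6,7} → 4.

4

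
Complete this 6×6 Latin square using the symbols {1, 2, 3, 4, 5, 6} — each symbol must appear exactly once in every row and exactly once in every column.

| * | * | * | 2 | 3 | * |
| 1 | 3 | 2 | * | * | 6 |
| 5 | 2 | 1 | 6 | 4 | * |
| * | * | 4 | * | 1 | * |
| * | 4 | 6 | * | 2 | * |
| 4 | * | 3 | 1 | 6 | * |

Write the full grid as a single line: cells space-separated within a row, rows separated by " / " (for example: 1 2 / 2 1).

6 1 5 2 3 4 / 1 3 2 4 5 6 / 5 2 1 6 4 3 / 2 6 4 3 1 5 / 3 4 6 5 2 1 / 4 5 3 1 6 2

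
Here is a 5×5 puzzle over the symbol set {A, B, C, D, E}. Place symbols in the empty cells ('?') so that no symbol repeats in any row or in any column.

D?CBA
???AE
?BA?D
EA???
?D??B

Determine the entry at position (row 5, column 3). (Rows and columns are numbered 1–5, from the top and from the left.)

E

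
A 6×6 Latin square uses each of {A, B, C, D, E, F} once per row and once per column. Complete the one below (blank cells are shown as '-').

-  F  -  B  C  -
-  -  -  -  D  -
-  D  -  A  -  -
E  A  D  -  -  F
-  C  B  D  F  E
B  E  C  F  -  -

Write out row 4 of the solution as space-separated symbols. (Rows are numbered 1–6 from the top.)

(r2,c2) = B
(r4,c4) = C
(r4,c5) = B

E A D C B F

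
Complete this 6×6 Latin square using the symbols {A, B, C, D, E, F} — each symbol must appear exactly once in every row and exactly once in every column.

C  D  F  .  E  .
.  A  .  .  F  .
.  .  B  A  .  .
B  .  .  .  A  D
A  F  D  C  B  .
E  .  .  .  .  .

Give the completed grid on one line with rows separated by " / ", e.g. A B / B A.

At row 1, column 4: row 1 has {C,D,E,F}; column 4 has {A,C}; that leaves B.
At row 1, column 6: row 1 has {B,C,D,E,F}; column 6 has {D}; that leaves A.
At row 2, column 1: row 2 has {A,F}; column 1 has {A,B,C,E}; that leaves D.
At row 2, column 4: row 2 has {A,D,F}; column 4 has {A,B,C}; that leaves E.
At row 3, column 1: row 3 has {A,B}; column 1 has {A,B,C,D,E}; that leaves F.
At row 4, column 4: row 4 has {A,B,D}; column 4 has {A,B,C,E}; that leaves F.
At row 5, column 6: row 5 has {A,B,C,D,F}; column 6 has {A,D}; that leaves E.
At row 6, column 4: row 6 has {E}; column 4 has {A,B,C,E,F}; that leaves D.
At row 6, column 5: row 6 has {D,E}; column 5 has {A,B,E,F}; that leaves C.
At row 2, column 3: row 2 has {A,D,E,F}; column 3 has {B,D,F}; that leaves C.
At row 2, column 6: row 2 has {A,C,D,E,F}; column 6 has {A,D,E}; that leaves B.
At row 3, column 5: row 3 has {A,B,F}; column 5 has {A,B,C,E,F}; that leaves D.
At row 3, column 6: row 3 has {A,B,D,F}; column 6 has {A,B,D,E}; that leaves C.
At row 4, column 3: row 4 has {A,B,D,F}; column 3 has {B,C,D,F}; that leaves E.
At row 6, column 2: row 6 has {C,D,E}; column 2 has {A,D,F}; that leaves B.
At row 6, column 3: row 6 has {B,C,D,E}; column 3 has {B,C,D,E,F}; that leaves A.
At row 6, column 6: row 6 has {A,B,C,D,E}; column 6 has {A,B,C,D,E}; that leaves F.
At row 3, column 2: row 3 has {A,B,C,D,F}; column 2 has {A,B,D,F}; that leaves E.
At row 4, column 2: row 4 has {A,B,D,E,F}; column 2 has {A,B,D,E,F}; that leaves C.

C D F B E A / D A C E F B / F E B A D C / B C E F A D / A F D C B E / E B A D C F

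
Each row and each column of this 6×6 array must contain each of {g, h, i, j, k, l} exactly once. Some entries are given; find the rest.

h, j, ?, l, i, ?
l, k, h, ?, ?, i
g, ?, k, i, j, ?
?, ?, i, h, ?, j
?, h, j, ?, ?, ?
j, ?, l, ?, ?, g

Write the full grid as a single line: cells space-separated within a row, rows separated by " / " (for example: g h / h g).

h j g l i k / l k h j g i / g l k i j h / k g i h l j / i h j g k l / j i l k h g

(r1,c3): row 1 has {h,i,j,l}; column 3 has {h,i,j,k,l}, so it must be g.
(r1,c6): row 1 has {g,h,i,j,l}; column 6 has {g,i,j}, so it must be k.
(r2,c5): row 2 has {h,i,k,l}; column 5 has {i,j}, so it must be g.
(r3,c2): row 3 has {g,i,j,k}; column 2 has {h,j,k}, so it must be l.
(r3,c6): row 3 has {g,i,j,k,l}; column 6 has {g,i,j,k}, so it must be h.
(r4,c1): row 4 has {h,i,j}; column 1 has {g,h,j,l}, so it must be k.
(r4,c2): row 4 has {h,i,j,k}; column 2 has {h,j,k,l}, so it must be g.
(r4,c5): row 4 has {g,h,i,j,k}; column 5 has {g,i,j}, so it must be l.
(r5,c1): row 5 has {h,j}; column 1 has {g,h,j,k,l}, so it must be i.
(r5,c5): row 5 has {h,i,j}; column 5 has {g,i,j,l}, so it must be k.
(r5,c6): row 5 has {h,i,j,k}; column 6 has {g,h,i,j,k}, so it must be l.
(r6,c2): row 6 has {g,j,l}; column 2 has {g,h,j,k,l}, so it must be i.
(r6,c4): row 6 has {g,i,j,l}; column 4 has {h,i,l}, so it must be k.
(r6,c5): row 6 has {g,i,j,k,l}; column 5 has {g,i,j,k,l}, so it must be h.
(r2,c4): row 2 has {g,h,i,k,l}; column 4 has {h,i,k,l}, so it must be j.
(r5,c4): row 5 has {h,i,j,k,l}; column 4 has {h,i,j,k,l}, so it must be g.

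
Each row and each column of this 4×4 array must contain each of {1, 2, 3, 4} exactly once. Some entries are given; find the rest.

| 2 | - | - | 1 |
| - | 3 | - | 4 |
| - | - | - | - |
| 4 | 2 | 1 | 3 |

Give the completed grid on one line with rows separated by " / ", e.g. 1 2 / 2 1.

Cell (r1,c2): row 1 has {1,2}; column 2 has {2,3} → 4.
Cell (r1,c3): row 1 has {1,2,4}; column 3 has {1} → 3.
Cell (r2,c1): row 2 has {3,4}; column 1 has {2,4} → 1.
Cell (r2,c3): row 2 has {1,3,4}; column 3 has {1,3} → 2.
Cell (r3,c1): row 3 is empty so far; column 1 has {1,2,4} → 3.
Cell (r3,c2): row 3 has {3}; column 2 has {2,3,4} → 1.
Cell (r3,c3): row 3 has {1,3}; column 3 has {1,2,3} → 4.
Cell (r3,c4): row 3 has {1,3,4}; column 4 has {1,3,4} → 2.

2 4 3 1 / 1 3 2 4 / 3 1 4 2 / 4 2 1 3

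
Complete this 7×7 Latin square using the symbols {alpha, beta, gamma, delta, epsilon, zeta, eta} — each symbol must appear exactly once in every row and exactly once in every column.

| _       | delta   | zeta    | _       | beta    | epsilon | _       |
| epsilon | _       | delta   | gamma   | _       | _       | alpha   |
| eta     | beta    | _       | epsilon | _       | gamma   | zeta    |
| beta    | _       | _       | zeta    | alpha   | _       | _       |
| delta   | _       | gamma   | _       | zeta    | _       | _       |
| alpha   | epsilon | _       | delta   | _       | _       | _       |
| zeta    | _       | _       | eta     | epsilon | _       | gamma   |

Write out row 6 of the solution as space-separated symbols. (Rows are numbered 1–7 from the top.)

alpha epsilon eta delta gamma zeta beta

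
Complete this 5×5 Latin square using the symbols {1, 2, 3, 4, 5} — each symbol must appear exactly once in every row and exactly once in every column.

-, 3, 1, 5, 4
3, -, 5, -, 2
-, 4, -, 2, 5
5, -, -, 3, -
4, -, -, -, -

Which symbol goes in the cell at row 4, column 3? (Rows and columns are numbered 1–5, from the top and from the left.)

4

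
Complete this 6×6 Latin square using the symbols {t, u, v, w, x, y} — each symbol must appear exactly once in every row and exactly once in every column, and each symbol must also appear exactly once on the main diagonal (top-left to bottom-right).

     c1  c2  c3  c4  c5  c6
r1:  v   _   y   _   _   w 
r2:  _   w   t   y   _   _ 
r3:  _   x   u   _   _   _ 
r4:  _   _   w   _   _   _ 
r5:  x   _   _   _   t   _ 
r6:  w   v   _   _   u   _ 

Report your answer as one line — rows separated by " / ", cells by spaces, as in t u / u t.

v t y u x w / u w t y v x / y x u v w t / t u w x y v / x y v w t u / w v x t u y

row 1 has {v,w,y}; column 5 has {t,u} — only x is left for (r1,c5).
row 2 has {t,w,y}; column 1 has {v,w,x} — only u is left for (r2,c1).
row 2 has {t,u,w,y}; column 5 has {t,u,x} — only v is left for (r2,c5).
row 2 has {t,u,v,w,y}; column 6 has {w} — only x is left for (r2,c6).
row 4 has {w}; column 4 has {y}; the diagonal has {t,u,v,w} — only x is left for (r4,c4).
row 4 has {w,x}; column 5 has {t,u,v,x} — only y is left for (r4,c5).
row 5 has {t,x}; column 3 has {t,u,w,y} — only v is left for (r5,c3).
row 6 has {u,v,w}; column 3 has {t,u,v,w,y} — only x is left for (r6,c3).
row 6 has {u,v,w,x}; column 4 has {x,y} — only t is left for (r6,c4).
row 6 has {t,u,v,w,x}; column 6 has {w,x}; the diagonal has {t,u,v,w,x} — only y is left for (r6,c6).
row 1 has {v,w,x,y}; column 4 has {t,x,y} — only u is left for (r1,c4).
row 3 has {u,x}; column 5 has {t,u,v,x,y} — only w is left for (r3,c5).
row 4 has {w,x,y}; column 1 has {u,v,w,x} — only t is left for (r4,c1).
row 4 has {t,w,x,y}; column 2 has {v,w,x} — only u is left for (r4,c2).
row 4 has {t,u,w,x,y}; column 6 has {w,x,y} — only v is left for (r4,c6).
row 5 has {t,v,x}; column 2 has {u,v,w,x} — only y is left for (r5,c2).
row 5 has {t,v,x,y}; column 4 has {t,u,x,y} — only w is left for (r5,c4).
row 5 has {t,v,w,x,y}; column 6 has {v,w,x,y} — only u is left for (r5,c6).
row 1 has {u,v,w,x,y}; column 2 has {u,v,w,x,y} — only t is left for (r1,c2).
row 3 has {u,w,x}; column 1 has {t,u,v,w,x} — only y is left for (r3,c1).
row 3 has {u,w,x,y}; column 4 has {t,u,w,x,y} — only v is left for (r3,c4).
row 3 has {u,v,w,x,y}; column 6 has {u,v,w,x,y} — only t is left for (r3,c6).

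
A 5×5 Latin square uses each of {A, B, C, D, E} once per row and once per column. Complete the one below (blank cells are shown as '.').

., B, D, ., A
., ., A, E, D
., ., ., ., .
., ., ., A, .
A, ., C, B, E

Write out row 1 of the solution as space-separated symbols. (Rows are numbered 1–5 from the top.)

(r1,c4) = C
(r2,c2) = C
(r3,c4) = D
(r5,c2) = D
(r1,c1) = E

E B D C A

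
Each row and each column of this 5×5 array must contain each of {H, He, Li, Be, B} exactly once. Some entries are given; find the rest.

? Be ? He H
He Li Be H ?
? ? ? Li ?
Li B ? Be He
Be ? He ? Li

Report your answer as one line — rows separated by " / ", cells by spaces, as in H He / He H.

B Be Li He H / He Li Be H B / H He B Li Be / Li B H Be He / Be H He B Li

row 1 has {H,He,Be}; column 1 has {He,Li,Be} — only B is left for (r1,c1).
row 1 has {H,He,Be,B}; column 3 has {He,Be} — only Li is left for (r1,c3).
row 2 has {H,He,Li,Be}; column 5 has {H,He,Li} — only B is left for (r2,c5).
row 3 has {Li}; column 1 has {He,Li,Be,B} — only H is left for (r3,c1).
row 3 has {H,Li}; column 2 has {Li,Be,B} — only He is left for (r3,c2).
row 3 has {H,He,Li}; column 3 has {He,Li,Be} — only B is left for (r3,c3).
row 3 has {H,He,Li,B}; column 5 has {H,He,Li,B} — only Be is left for (r3,c5).
row 4 has {He,Li,Be,B}; column 3 has {He,Li,Be,B} — only H is left for (r4,c3).
row 5 has {He,Li,Be}; column 2 has {He,Li,Be,B} — only H is left for (r5,c2).
row 5 has {H,He,Li,Be}; column 4 has {H,He,Li,Be} — only B is left for (r5,c4).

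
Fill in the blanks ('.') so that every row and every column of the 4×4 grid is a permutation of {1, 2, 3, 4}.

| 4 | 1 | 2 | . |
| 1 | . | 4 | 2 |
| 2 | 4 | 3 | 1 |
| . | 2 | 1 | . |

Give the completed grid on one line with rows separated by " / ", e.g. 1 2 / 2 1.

4 1 2 3 / 1 3 4 2 / 2 4 3 1 / 3 2 1 4

(r1,c4) = 3
(r2,c2) = 3
(r4,c1) = 3
(r4,c4) = 4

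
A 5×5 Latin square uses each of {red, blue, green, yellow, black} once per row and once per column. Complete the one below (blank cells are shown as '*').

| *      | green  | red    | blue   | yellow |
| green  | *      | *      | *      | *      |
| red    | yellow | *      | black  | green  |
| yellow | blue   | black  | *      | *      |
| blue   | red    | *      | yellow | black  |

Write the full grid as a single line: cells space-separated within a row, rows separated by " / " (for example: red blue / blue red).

At row 1, column 1: row 1 has {red,blue,green,yellow}; column 1 has {red,blue,green,yellow}; that leaves black.
At row 2, column 2: row 2 has {green}; column 2 has {red,blue,green,yellow}; that leaves black.
At row 2, column 4: row 2 has {green,black}; column 4 has {blue,yellow,black}; that leaves red.
At row 2, column 5: row 2 has {red,green,black}; column 5 has {green,yellow,black}; that leaves blue.
At row 3, column 3: row 3 has {red,green,yellow,black}; column 3 has {red,black}; that leaves blue.
At row 4, column 4: row 4 has {blue,yellow,black}; column 4 has {red,blue,yellow,black}; that leaves green.
At row 4, column 5: row 4 has {blue,green,yellow,black}; column 5 has {blue,green,yellow,black}; that leaves red.
At row 5, column 3: row 5 has {red,blue,yellow,black}; column 3 has {red,blue,black}; that leaves green.
At row 2, column 3: row 2 has {red,blue,green,black}; column 3 has {red,blue,green,black}; that leaves yellow.

black green red blue yellow / green black yellow red blue / red yellow blue black green / yellow blue black green red / blue red green yellow black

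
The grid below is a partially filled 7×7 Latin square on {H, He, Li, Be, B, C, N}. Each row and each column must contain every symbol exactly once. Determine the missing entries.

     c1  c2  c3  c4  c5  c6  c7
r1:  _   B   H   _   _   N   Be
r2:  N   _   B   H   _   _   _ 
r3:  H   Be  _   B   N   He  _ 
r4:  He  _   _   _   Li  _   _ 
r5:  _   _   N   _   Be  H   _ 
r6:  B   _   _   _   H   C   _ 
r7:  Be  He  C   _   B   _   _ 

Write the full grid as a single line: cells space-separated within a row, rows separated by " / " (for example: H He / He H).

Cell (r3,c3): row 3 has {H,He,Be,B,N}; column 3 has {H,B,C,N} → Li.
Cell (r3,c7): row 3 has {H,He,Li,Be,B,N}; column 7 has {Be} → C.
Cell (r4,c3): row 4 has {He,Li}; column 3 has {H,Li,B,C,N} → Be.
Cell (r4,c6): row 4 has {He,Li,Be}; column 6 has {H,He,C,N} → B.
Cell (r6,c3): row 6 has {H,B,C}; column 3 has {H,Li,Be,B,C,N} → He.
Cell (r7,c6): row 7 has {He,Be,B,C}; column 6 has {H,He,B,C,N} → Li.
Cell (r2,c6): row 2 has {H,B,N}; column 6 has {H,He,Li,B,C,N} → Be.
Cell (r7,c4): row 7 has {He,Li,Be,B,C}; column 4 has {H,B} → N.
Cell (r7,c7): row 7 has {He,Li,Be,B,C,N}; column 7 has {Be,C} → H.
Cell (r4,c4): row 4 has {He,Li,Be,B}; column 4 has {H,B,N} → C.
Cell (r4,c7): row 4 has {He,Li,Be,B,C}; column 7 has {H,Be,C} → N.
Cell (r6,c7): row 6 has {H,He,B,C}; column 7 has {H,Be,C,N} → Li.
Cell (r2,c7): row 2 has {H,Be,B,N}; column 7 has {H,Li,Be,C,N} → He.
Cell (r4,c2): row 4 has {He,Li,Be,B,C,N}; column 2 has {He,Be,B} → H.
Cell (r5,c7): row 5 has {H,Be,N}; column 7 has {H,He,Li,Be,C,N} → B.
Cell (r6,c2): row 6 has {H,He,Li,B,C}; column 2 has {H,He,Be,B} → N.
Cell (r6,c4): row 6 has {H,He,Li,B,C,N}; column 4 has {H,B,C,N} → Be.
Cell (r2,c5): row 2 has {H,He,Be,B,N}; column 5 has {H,Li,Be,B,N} → C.
Cell (r1,c5): row 1 has {H,Be,B,N}; column 5 has {H,Li,Be,B,C,N} → He.
Cell (r2,c2): row 2 has {H,He,Be,B,C,N}; column 2 has {H,He,Be,B,N} → Li.
Cell (r5,c2): row 5 has {H,Be,B,N}; column 2 has {H,He,Li,Be,B,N} → C.
Cell (r1,c4): row 1 has {H,He,Be,B,N}; column 4 has {H,Be,B,C,N} → Li.
Cell (r5,c1): row 5 has {H,Be,B,C,N}; column 1 has {H,He,Be,B,N} → Li.
Cell (r5,c4): row 5 has {H,Li,Be,B,C,N}; column 4 has {H,Li,Be,B,C,N} → He.
Cell (r1,c1): row 1 has {H,He,Li,Be,B,N}; column 1 has {H,He,Li,Be,B,N} → C.

C B H Li He N Be / N Li B H C Be He / H Be Li B N He C / He H Be C Li B N / Li C N He Be H B / B N He Be H C Li / Be He C N B Li H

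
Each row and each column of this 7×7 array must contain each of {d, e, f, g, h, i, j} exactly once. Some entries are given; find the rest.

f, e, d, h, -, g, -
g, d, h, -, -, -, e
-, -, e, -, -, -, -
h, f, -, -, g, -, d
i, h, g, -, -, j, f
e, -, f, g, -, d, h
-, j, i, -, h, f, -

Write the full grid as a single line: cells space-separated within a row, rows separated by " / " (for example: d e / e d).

At row 2, column 6: row 2 has {d,e,g,h}; column 6 has {d,f,g,j}; that leaves i.
At row 3, column 6: row 3 has {e}; column 6 has {d,f,g,i,j}; that leaves h.
At row 4, column 3: row 4 has {d,f,g,h}; column 3 has {d,e,f,g,h,i}; that leaves j.
At row 4, column 6: row 4 has {d,f,g,h,j}; column 6 has {d,f,g,h,i,j}; that leaves e.
At row 6, column 2: row 6 has {d,e,f,g,h}; column 2 has {d,e,f,h,j}; that leaves i.
At row 6, column 5: row 6 has {d,e,f,g,h,i}; column 5 has {g,h}; that leaves j.
At row 7, column 1: row 7 has {f,h,i,j}; column 1 has {e,f,g,h,i}; that leaves d.
At row 7, column 4: row 7 has {d,f,h,i,j}; column 4 has {g,h}; that leaves e.
At row 7, column 7: row 7 has {d,e,f,h,i,j}; column 7 has {d,e,f,h}; that leaves g.
At row 1, column 5: row 1 has {d,e,f,g,h}; column 5 has {g,h,j}; that leaves i.
At row 1, column 7: row 1 has {d,e,f,g,h,i}; column 7 has {d,e,f,g,h}; that leaves j.
At row 2, column 5: row 2 has {d,e,g,h,i}; column 5 has {g,h,i,j}; that leaves f.
At row 3, column 1: row 3 has {e,h}; column 1 has {d,e,f,g,h,i}; that leaves j.
At row 3, column 2: row 3 has {e,h,j}; column 2 has {d,e,f,h,i,j}; that leaves g.
At row 3, column 5: row 3 has {e,g,h,j}; column 5 has {f,g,h,i,j}; that leaves d.
At row 3, column 7: row 3 has {d,e,g,h,j}; column 7 has {d,e,f,g,h,j}; that leaves i.
At row 4, column 4: row 4 has {d,e,f,g,h,j}; column 4 has {e,g,h}; that leaves i.
At row 5, column 4: row 5 has {f,g,h,i,j}; column 4 has {e,g,h,i}; that leaves d.
At row 5, column 5: row 5 has {d,f,g,h,i,j}; column 5 has {d,f,g,h,i,j}; that leaves e.
At row 2, column 4: row 2 has {d,e,f,g,h,i}; column 4 has {d,e,g,h,i}; that leaves j.
At row 3, column 4: row 3 has {d,e,g,h,i,j}; column 4 has {d,e,g,h,i,j}; that leaves f.

f e d h i g j / g d h j f i e / j g e f d h i / h f j i g e d / i h g d e j f / e i f g j d h / d j i e h f g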